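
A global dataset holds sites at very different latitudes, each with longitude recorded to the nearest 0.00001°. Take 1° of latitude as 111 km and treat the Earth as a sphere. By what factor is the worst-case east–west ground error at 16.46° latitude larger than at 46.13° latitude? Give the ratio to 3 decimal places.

1.384

Rounding to 5 decimal places leaves the longitude within ±5e-06° of the true value.
Error at 16.46° = 5e-06° × 111000 × cos 16.46° ≈ 0.555 × 0.9590 = 0.53225 m.
Error at 46.13° = 5e-06° × 111000 × cos 46.13° ≈ 0.555 × 0.6930 = 0.38463 m.
The ratio reduces to cos 16.46° / cos 46.13° = 0.9590/0.6930 ≈ 1.3838.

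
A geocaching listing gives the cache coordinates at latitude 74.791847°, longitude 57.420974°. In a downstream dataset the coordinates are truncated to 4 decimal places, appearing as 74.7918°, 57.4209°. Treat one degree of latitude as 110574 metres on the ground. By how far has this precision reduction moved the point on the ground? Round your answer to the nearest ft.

Δlat = 74.791847 − 74.7918 = +0.000047°; Δlon = 57.420974 − 57.4209 = +0.000074°.
N–S: 0.000047° × 110574 m/° = 5.19698 m.
E–W at 74.7918°: 0.000074° × 110574 × cos 74.7918° = 0.000074 × 110574 × 0.2623 ≈ 2.14649 m.
Hypotenuse of the two orthogonal shifts: √(5.19698² + 2.14649²) = 5.62281 m.
Converting: 5.62281 m × 3.2808 ft/m ≈ 18.448 ft.

18 ft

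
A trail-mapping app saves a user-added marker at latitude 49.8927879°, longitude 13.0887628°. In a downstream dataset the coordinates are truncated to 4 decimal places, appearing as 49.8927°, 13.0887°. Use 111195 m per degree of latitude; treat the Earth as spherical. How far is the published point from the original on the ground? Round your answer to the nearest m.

Δlat = 49.8927879 − 49.8927 = +0.0000879°; Δlon = 13.0887628 − 13.0887 = +0.0000628°.
North–south shift: 0.0000879 × 111195 = 9.77404 m.
East–west at this latitude: 0.0000628° × 111195 × cos 49.8927° ≈ 0.0000628 × 71634.2 = 4.49863 m.
Hypotenuse of the two orthogonal shifts: √(9.77404² + 4.49863²) = 10.7596 m.

11 m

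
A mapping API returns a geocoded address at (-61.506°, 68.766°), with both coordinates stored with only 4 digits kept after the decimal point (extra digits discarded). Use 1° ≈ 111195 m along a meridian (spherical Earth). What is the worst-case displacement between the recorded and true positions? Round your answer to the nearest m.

Truncating at 4 decimal places can drop up to a full unit in the last place, so each coordinate may be off by as much as 0.0001°.
N–S: 0.0001° × 111195 m/° = 11.1195 m.
E–W at 61.506°: 0.0001° × 111195 × cos 61.506° = 0.0001 × 111195 × 0.4771 ≈ 5.30474 m.
Worst case both components are at the extreme and orthogonal: √(11.1195² + 5.30474²) ≈ 12.32 m.

12 m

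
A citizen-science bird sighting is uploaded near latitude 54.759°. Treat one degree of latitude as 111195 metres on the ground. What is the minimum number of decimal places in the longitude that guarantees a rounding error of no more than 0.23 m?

6

At 54.759° one degree of longitude covers 111195 × cos 54.759° ≈ 111195 × 0.5770 ≈ 64161.4 m.
With N decimal places the half-ulp bound is 0.5·10⁻ᴺ°, or 0.5·10⁻ᴺ × 64161.4 m on the ground.
Need 0.5 × 64161.4 × 10⁻ᴺ ≤ 0.23 → 10⁻ᴺ ≤ 7.169e-06, so N ≥ 5.14.
At 5 places the error can reach 0.321 m, but 6 places keeps it to 0.0321 m.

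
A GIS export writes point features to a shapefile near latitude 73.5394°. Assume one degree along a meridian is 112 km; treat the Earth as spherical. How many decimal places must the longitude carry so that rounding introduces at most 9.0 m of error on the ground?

At 73.5394° one degree of longitude covers 112000 × cos 73.5394° ≈ 112000 × 0.2834 ≈ 31735.9 m.
With N decimal places the half-ulp bound is 0.5·10⁻ᴺ°, or 0.5·10⁻ᴺ × 31735.9 m on the ground.
Need 0.5 × 31735.9 × 10⁻ᴺ ≤ 9.0 → 10⁻ᴺ ≤ 5.672e-04, so N ≥ 3.25.
So 4 decimal places suffice (1.59 m); 3 would allow up to 15.9 m.

4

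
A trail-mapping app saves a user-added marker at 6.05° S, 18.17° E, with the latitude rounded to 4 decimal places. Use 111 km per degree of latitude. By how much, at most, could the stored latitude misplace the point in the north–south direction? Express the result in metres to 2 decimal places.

5.55 metres

Rounding to 4 decimal places leaves the latitude within ±5e-05° of the true value.
North–south distance: 5e-05° × 111000 m/° = 5.55 m.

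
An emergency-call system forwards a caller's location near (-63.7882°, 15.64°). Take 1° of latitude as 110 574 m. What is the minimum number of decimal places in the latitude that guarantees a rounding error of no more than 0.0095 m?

7

One degree of latitude covers 110574 m.
With N decimal places the half-ulp bound is 0.5·10⁻ᴺ°, or 0.5·10⁻ᴺ × 110574 m on the ground.
Need 0.5 × 110574 × 10⁻ᴺ ≤ 0.0095 → 10⁻ᴺ ≤ 1.718e-07, so N ≥ 6.76.
At 6 places the error can reach 0.0553 m, but 7 places keeps it to 0.00553 m.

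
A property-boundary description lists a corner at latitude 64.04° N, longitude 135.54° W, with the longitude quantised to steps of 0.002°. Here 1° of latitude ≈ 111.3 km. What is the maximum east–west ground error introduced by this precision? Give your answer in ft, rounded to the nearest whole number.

160 ft

With a 0.002° grid the true value lies within half a step, ±0.002°/2 = ±0.001°, of the stored one.
One degree of longitude at 64.04° is 111300 × cos 64.04° ≈ 111300 × 0.4377 = 48720.9 m.
East–west error: 0.001° × 48720.9 m/° ≈ 48.7209 m.
Converting: 48.7209 m × 3.2808 ft/m ≈ 159.85 ft.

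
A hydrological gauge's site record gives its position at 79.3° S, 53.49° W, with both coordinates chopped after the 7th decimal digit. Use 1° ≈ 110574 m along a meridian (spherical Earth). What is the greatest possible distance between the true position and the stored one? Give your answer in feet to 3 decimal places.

Truncating at 7 decimal places can drop up to a full unit in the last place, so each coordinate may be off by as much as 1e-07°.
North–south component: 1e-07° × 110574 = 0.0110574 m.
Longitude error → 1e-07 × 110574 × cos 79.3° = 1e-07 × 110574 × 0.1857 ≈ 0.00205299 m.
Combining orthogonally: (0.0110574² + 0.00205299²)^½ ≈ 0.0112464 m.
Converting: 0.0112464 m × 3.2808 ft/m ≈ 0.036898 ft.

0.037 feet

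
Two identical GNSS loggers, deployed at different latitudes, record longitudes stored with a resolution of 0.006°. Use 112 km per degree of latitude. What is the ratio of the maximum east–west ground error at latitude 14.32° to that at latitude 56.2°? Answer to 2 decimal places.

1.74

With a 0.006° grid the true value lies within half a step, ±0.006°/2 = ±0.003°, of the stored one.
At 14.32°: 0.003° × 112000 × cos 14.32° = 0.003 × 112000 × 0.9689 ≈ 325.56 m.
At 56.2°: 0.003° × 112000 × cos 56.2° = 0.003 × 112000 × 0.5563 ≈ 186.92 m.
Ratio: 325.56 / 186.92 = cos 14.32° / cos 56.2° ≈ 1.7418.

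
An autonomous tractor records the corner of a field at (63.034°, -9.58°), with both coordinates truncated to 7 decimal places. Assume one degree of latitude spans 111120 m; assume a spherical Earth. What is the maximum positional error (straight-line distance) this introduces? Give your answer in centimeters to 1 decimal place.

1.2 centimeters

Truncating at 7 decimal places can drop up to a full unit in the last place, so each coordinate may be off by as much as 1e-07°.
North–south component: 1e-07° × 111120 = 0.011112 m.
Longitude error → 1e-07 × 111120 × cos 63.034° = 1e-07 × 111120 × 0.4535 ≈ 0.00503887 m.
Combining orthogonally: (0.011112² + 0.00503887²)^½ ≈ 0.0122011 m.
That is 0.0122011 m = 1.2201 cm.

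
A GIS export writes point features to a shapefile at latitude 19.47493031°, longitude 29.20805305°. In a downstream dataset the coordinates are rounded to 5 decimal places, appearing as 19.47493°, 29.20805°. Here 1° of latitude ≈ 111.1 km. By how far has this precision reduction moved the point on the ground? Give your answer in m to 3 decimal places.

Δlat = 19.47493031 − 19.47493 = +0.00000031°; Δlon = 29.20805305 − 29.20805 = +0.00000305°.
North–south shift: 0.00000031 × 111100 = 0.034441 m.
East–west at this latitude: 0.00000305° × 111100 × cos 19.4749° ≈ 0.00000305 × 104744 = 0.319468 m.
Combined displacement = (0.034441² + 0.319468²)^½ ≈ 0.321319 m.

0.321 m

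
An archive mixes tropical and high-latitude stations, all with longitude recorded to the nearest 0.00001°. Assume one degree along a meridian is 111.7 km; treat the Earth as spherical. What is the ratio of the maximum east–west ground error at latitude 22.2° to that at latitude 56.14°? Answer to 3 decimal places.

1.662

Rounding to 5 decimal places leaves the longitude within ±5e-06° of the true value.
Error at 22.2° = 5e-06° × 111700 × cos 22.2° ≈ 0.5585 × 0.9259 = 0.5171 m.
At 56.14°: 5e-06° × 111700 × cos 56.14° = 5e-06 × 111700 × 0.5572 ≈ 0.31118 m.
Ratio: 0.5171 / 0.31118 = cos 22.2° / cos 56.14° ≈ 1.6618.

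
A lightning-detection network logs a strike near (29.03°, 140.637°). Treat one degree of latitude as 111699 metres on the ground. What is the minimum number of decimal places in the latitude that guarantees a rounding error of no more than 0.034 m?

7

One degree of latitude covers 111699 m.
N decimal places → at most half a unit in the last place, 0.5 × 10⁻ᴺ° = 111699/2 × 10⁻ᴺ m.
Setting 55849.5 × 10⁻ᴺ ≤ 0.034 gives 10ᴺ ≥ 1.643e+06, i.e. N ≥ 6.22.
So 7 decimal places suffice (0.00558 m); 6 would allow up to 0.0558 m.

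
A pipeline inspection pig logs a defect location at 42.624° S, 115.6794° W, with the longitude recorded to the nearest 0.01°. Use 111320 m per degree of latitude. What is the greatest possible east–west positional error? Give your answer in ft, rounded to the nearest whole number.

Rounding to 2 decimal places leaves the longitude within ±0.005° of the true value.
One degree of longitude at 42.624° is 111320 × cos 42.624° ≈ 111320 × 0.7358 = 81910.8 m.
East–west error: 0.005° × 81910.8 m/° ≈ 409.554 m.
In feet: 409.554 m ÷ 0.3048 ≈ 1343.7 ft.

1344 ft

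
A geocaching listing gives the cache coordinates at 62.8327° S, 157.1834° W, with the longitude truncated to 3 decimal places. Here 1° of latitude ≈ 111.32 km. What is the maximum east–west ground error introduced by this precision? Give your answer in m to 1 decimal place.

Truncating at 3 decimal places can drop up to a full unit in the last place, so the longitude may be off by as much as 0.001°.
One degree of longitude at 62.8327° is 111320 × cos 62.8327° ≈ 111320 × 0.4566 = 50827.6 m.
So at most 0.001° × 50827.6 ≈ 50.8276 m east–west.

50.8 m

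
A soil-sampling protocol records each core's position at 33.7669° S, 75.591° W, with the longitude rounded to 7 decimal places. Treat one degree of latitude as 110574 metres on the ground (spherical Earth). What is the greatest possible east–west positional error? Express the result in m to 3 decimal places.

0.005 m

Rounding to 7 decimal places leaves the longitude within ±5e-08° of the true value.
Parallels shrink by cos φ, so at 33.7669° a degree of longitude is 110574 × 0.8313 ≈ 91920.8 m.
Maximum E–W displacement: 5e-08 × 91920.8 = 0.00459604 m.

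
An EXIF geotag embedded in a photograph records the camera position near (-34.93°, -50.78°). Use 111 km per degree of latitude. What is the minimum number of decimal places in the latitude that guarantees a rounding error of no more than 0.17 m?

6 decimal places

One degree of latitude covers 111000 m.
Rounding to N decimal places gives at most 0.5 × 10⁻ᴺ degrees of error, i.e. 0.5 × 10⁻ᴺ × 111000 m.
Need 0.5 × 111000 × 10⁻ᴺ ≤ 0.17 → 10⁻ᴺ ≤ 3.063e-06, so N ≥ 5.51.
At 5 places the error can reach 0.555 m, but 6 places keeps it to 0.0555 m.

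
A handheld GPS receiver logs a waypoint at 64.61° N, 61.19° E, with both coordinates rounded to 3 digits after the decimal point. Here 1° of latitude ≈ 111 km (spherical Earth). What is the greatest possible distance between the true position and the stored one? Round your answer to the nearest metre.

60 metres

Rounding to 3 decimal places leaves each coordinate within ±0.0005° of the true value.
Latitude error → 0.0005 × 111000 = 55.5 m along the meridian.
Longitude error → 0.0005 × 111000 × cos 64.61° = 0.0005 × 111000 × 0.4288 ≈ 23.7971 m.
Combining orthogonally: (55.5² + 23.7971²)^½ ≈ 60.3867 m.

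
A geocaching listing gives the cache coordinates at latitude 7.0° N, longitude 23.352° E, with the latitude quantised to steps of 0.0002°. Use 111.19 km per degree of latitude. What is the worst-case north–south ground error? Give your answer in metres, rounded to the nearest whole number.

With a 0.0002° grid the true value lies within half a step, ±0.0002°/2 = ±0.0001°, of the stored one.
North–south distance: 0.0001° × 111190 m/° = 11.119 m.

11 metres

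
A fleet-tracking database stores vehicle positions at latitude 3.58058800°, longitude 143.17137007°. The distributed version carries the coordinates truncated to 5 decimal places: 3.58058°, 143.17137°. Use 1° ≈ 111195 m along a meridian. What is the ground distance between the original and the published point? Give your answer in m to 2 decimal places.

0.89 m

Δlat = 3.58058800 − 3.58058 = +0.00000800°; Δlon = 143.17137007 − 143.17137 = +0.00000007°.
North–south shift: 0.00000800 × 111195 = 0.88956 m.
E–W at 3.58058°: 0.00000007° × 111195 × cos 3.58058° = 0.00000007 × 111195 × 0.9980 ≈ 0.00776846 m.
Distance: √(0.88956² + 0.00776846²) ≈ 0.889594 m.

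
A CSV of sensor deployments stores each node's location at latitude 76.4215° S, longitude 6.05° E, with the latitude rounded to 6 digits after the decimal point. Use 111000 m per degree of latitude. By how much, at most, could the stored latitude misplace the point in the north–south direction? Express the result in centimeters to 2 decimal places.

5.55 centimeters

Rounding to 6 decimal places leaves the latitude within ±5e-07° of the true value.
So the N–S error is at most 5e-07 × 111000 = 0.0555 m.
That is 0.0555 m = 5.55 cm.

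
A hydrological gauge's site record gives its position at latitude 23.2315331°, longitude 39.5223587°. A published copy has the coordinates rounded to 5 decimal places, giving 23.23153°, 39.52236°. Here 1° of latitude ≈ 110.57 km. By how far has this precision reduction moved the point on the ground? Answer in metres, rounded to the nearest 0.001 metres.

The latitude changed by +0.0000031° and the longitude by -0.0000013°.
North–south shift: 0.0000031 × 110570 = 0.342767 m.
E–W at 23.2315°: -0.0000013° × 110570 × cos 23.2315° = -0.0000013 × 110570 × 0.9189 ≈ -0.132086 m.
Combined displacement = (0.342767² + 0.132086²)^½ ≈ 0.367336 m.

0.367 metres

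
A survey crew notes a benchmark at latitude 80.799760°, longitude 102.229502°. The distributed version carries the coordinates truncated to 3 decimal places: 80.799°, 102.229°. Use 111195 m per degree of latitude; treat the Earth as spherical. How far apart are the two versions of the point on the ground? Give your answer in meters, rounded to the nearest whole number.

85 meters

The latitude changed by +0.000760° and the longitude by +0.000502°.
N–S: 0.000760° × 111195 m/° = 84.5082 m.
East–west at this latitude: 0.000502° × 111195 × cos 80.799° ≈ 0.000502 × 17779.9 = 8.92551 m.
Combined displacement = (84.5082² + 8.92551²)^½ ≈ 84.9782 m.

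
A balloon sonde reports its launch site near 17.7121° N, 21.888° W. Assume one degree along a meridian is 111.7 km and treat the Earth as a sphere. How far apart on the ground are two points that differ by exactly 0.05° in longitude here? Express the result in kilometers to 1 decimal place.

One degree of longitude here spans 111700 × cos 17.7121° = 111700 × 0.9526 ≈ 106405 m; 0.05° of that is 5320.26 m.
That is 5320.26 m = 5.3203 km.

5.3 kilometers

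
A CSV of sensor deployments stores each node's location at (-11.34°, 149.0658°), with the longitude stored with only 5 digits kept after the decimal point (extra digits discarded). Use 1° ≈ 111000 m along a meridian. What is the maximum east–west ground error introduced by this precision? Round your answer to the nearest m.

1 m

Truncating at 5 decimal places can drop up to a full unit in the last place, so the longitude may be off by as much as 1e-05°.
At latitude 11.34° a degree of longitude spans 111000 m × cos 11.34° = 111000 × 0.9805 ≈ 108833 m.
Maximum E–W displacement: 1e-05 × 108833 = 1.08833 m.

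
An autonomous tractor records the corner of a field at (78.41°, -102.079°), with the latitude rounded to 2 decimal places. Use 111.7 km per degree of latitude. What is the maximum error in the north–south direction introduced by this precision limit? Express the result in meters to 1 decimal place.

Rounding to 2 decimal places leaves the latitude within ±0.005° of the true value.
So the N–S error is at most 0.005 × 111700 = 558.5 m.

558.5 meters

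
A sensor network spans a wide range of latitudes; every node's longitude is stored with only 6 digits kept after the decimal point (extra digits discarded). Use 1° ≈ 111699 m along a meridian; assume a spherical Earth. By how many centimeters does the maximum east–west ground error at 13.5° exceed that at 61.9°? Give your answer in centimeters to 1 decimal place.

5.6 centimeters

Truncating at 6 decimal places can drop up to a full unit in the last place, so the longitude may be off by as much as 1e-06°.
At 13.5°: 1e-06° × 111699 × cos 13.5° = 1e-06 × 111699 × 0.9724 ≈ 0.10861 m.
Error at 61.9° = 1e-06° × 111699 × cos 61.9° ≈ 0.1117 × 0.4710 = 0.052612 m.
Difference: 0.10861 − 0.052612 = 0.056001 m.
That is 0.0560012 m = 5.6001 cm.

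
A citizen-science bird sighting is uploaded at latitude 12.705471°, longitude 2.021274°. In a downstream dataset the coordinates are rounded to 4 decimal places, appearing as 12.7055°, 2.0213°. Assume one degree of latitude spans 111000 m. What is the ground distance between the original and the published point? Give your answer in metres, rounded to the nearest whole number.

Δlat = 12.705471 − 12.7055 = -0.000029°; Δlon = 2.021274 − 2.0213 = -0.000026°.
North–south shift: -0.000029 × 111000 = -3.219 m.
East–west at this latitude: -0.000026° × 111000 × cos 12.7055° ≈ -0.000026 × 108282 = -2.81533 m.
Distance: √(3.219² + 2.81533²) ≈ 4.27645 m.

4 metres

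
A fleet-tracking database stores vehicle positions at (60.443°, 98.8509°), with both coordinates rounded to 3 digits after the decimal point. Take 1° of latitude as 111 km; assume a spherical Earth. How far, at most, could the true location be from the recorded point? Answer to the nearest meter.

62 meters

Rounding to 3 decimal places leaves each coordinate within ±0.0005° of the true value.
North–south component: 0.0005° × 111000 = 55.5 m.
E–W at 60.443°: 0.0005° × 111000 × cos 60.443° = 0.0005 × 111000 × 0.4933 ≈ 27.3775 m.
Combining orthogonally: (55.5² + 27.3775²)^½ ≈ 61.8852 m.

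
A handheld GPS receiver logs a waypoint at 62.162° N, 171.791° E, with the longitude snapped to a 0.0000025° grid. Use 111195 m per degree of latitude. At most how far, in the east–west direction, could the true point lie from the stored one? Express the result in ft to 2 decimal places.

With a 0.0000025° grid the true value lies within half a step, ±0.0000025°/2 = ±1.25e-06°, of the stored one.
Parallels shrink by cos φ, so at 62.162° a degree of longitude is 111195 × 0.4670 ≈ 51925.1 m.
East–west error: 1.25e-06° × 51925.1 m/° ≈ 0.0649064 m.
In feet: 0.0649064 m ÷ 0.3048 ≈ 0.21295 ft.

0.21 ft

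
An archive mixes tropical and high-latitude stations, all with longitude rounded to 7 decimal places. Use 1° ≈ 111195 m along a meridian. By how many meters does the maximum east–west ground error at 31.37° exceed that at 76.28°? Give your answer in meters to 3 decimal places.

0.003 meters

Rounding to 7 decimal places leaves the longitude within ±5e-08° of the true value.
At 31.37°: 5e-08° × 111195 × cos 31.37° = 5e-08 × 111195 × 0.8538 ≈ 0.004747 m.
Error at 76.28° = 5e-08° × 111195 × cos 76.28° ≈ 0.0055597 × 0.2372 = 0.0013186 m.
So the lower-latitude error exceeds the higher by 0.004747 − 0.0013186 = 0.0034284 m.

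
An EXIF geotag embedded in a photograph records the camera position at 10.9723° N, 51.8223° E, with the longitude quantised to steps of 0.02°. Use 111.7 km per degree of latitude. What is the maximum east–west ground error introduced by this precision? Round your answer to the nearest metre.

1097 metres

With a 0.02° grid the true value lies within half a step, ±0.02°/2 = ±0.01°, of the stored one.
At latitude 10.9723° a degree of longitude spans 111700 m × cos 10.9723° = 111700 × 0.9817 ≈ 109658 m.
Maximum E–W displacement: 0.01 × 109658 = 1096.58 m.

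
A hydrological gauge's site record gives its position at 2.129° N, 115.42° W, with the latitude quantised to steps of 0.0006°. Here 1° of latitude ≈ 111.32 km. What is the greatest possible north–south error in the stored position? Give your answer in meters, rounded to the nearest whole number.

33 meters

With a 0.0006° grid the true value lies within half a step, ±0.0006°/2 = ±0.0003°, of the stored one.
So the N–S error is at most 0.0003 × 111320 = 33.396 m.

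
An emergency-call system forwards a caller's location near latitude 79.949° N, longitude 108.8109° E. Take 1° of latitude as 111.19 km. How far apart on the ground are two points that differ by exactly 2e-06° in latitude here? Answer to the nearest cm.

22 cm

2e-06° × 111190 m/° = 0.22238 m.
That is 0.22238 m = 22.238 cm.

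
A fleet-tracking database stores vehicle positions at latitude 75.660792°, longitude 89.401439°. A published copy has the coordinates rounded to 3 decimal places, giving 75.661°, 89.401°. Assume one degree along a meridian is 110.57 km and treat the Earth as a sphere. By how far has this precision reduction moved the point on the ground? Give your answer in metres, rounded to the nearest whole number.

The latitude changed by -0.000208° and the longitude by +0.000439°.
North–south shift: -0.000208 × 110570 = -22.9986 m.
East–west at this latitude: 0.000439° × 110570 × cos 75.661° ≈ 0.000439 × 27383.6 = 12.0214 m.
Distance: √(22.9986² + 12.0214²) ≈ 25.9509 m.

26 metres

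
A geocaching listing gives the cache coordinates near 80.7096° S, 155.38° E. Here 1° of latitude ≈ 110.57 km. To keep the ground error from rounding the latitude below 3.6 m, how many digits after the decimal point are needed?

5 decimal places

One degree of latitude covers 110570 m.
Rounding to N decimal places gives at most 0.5 × 10⁻ᴺ degrees of error, i.e. 0.5 × 10⁻ᴺ × 110570 m.
Setting 55285 × 10⁻ᴺ ≤ 3.6 gives 10ᴺ ≥ 1.536e+04, i.e. N ≥ 4.19.
So 5 decimal places suffice (0.553 m); 4 would allow up to 5.53 m.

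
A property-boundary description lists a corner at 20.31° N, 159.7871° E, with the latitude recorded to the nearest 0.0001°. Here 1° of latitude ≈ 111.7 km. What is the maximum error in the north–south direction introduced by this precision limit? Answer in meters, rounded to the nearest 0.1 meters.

5.6 meters

Rounding to 4 decimal places leaves the latitude within ±5e-05° of the true value.
North–south distance: 5e-05° × 111700 m/° = 5.585 m.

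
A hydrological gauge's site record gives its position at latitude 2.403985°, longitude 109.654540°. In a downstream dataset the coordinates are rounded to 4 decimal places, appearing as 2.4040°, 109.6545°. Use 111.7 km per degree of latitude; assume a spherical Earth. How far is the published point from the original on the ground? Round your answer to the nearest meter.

5 meters

Δlat = 2.403985 − 2.4040 = -0.000015°; Δlon = 109.654540 − 109.6545 = +0.000040°.
North–south shift: -0.000015 × 111700 = -1.6755 m.
E–W at 2.404°: 0.000040° × 111700 × cos 2.404° = 0.000040 × 111700 × 0.9991 ≈ 4.46407 m.
Combined displacement = (1.6755² + 4.46407²)^½ ≈ 4.76814 m.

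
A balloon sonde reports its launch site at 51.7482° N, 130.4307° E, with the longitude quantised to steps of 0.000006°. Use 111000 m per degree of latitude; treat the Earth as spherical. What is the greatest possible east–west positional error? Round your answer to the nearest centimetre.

21 centimetres

With a 0.000006° grid the true value lies within half a step, ±0.000006°/2 = ±3e-06°, of the stored one.
At latitude 51.7482° a degree of longitude spans 111000 m × cos 51.7482° = 111000 × 0.6191 ≈ 68722.2 m.
So at most 3e-06° × 68722.2 ≈ 0.206167 m east–west.
That is 0.206167 m = 20.617 cm.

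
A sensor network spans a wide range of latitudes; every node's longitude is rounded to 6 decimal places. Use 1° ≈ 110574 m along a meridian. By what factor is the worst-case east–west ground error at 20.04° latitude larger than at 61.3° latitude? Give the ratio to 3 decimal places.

Rounding to 6 decimal places leaves the longitude within ±5e-07° of the true value.
At 20.04°: 5e-07° × 110574 × cos 20.04° = 5e-07 × 110574 × 0.9395 ≈ 0.05194 m.
At 61.3°: 5e-07° × 110574 × cos 61.3° = 5e-07 × 110574 × 0.4802 ≈ 0.02655 m.
The ratio reduces to cos 20.04° / cos 61.3° = 0.9395/0.4802 ≈ 1.9563.

1.956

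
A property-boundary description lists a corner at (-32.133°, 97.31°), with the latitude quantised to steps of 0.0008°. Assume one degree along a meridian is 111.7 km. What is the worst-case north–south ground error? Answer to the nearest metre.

45 metres

With a 0.0008° grid the true value lies within half a step, ±0.0008°/2 = ±0.0004°, of the stored one.
So the N–S error is at most 0.0004 × 111700 = 44.68 m.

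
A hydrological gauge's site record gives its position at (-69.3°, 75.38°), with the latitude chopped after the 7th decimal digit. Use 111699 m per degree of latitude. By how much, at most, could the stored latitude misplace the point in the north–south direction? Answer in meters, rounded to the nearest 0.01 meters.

0.01 meters

Truncating at 7 decimal places can drop up to a full unit in the last place, so the latitude may be off by as much as 1e-07°.
So the N–S error is at most 1e-07 × 111699 = 0.0111699 m.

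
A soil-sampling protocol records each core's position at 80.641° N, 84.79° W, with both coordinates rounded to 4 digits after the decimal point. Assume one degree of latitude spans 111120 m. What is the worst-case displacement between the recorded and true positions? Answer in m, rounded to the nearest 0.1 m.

Rounding to 4 decimal places leaves each coordinate within ±5e-05° of the true value.
North–south component: 5e-05° × 111120 = 5.556 m.
East–west component at 80.641°: 5e-05° × 111120 × cos 80.641° ≈ 5e-05 × 18070.3 ≈ 0.903516 m.
The two errors are perpendicular, so the maximum displacement is √(5.556² + 0.903516²) ≈ 5.62899 m.

5.6 m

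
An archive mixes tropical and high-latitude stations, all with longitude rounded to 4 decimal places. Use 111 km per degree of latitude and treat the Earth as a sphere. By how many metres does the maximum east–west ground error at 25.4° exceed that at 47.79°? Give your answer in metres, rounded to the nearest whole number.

1 metres

Rounding to 4 decimal places leaves the longitude within ±5e-05° of the true value.
Error at 25.4° = 5e-05° × 111000 × cos 25.4° ≈ 5.55 × 0.9033 = 5.0135 m.
At 47.79°: 5e-05° × 111000 × cos 47.79° = 5e-05 × 111000 × 0.6718 ≈ 3.7288 m.
Difference: 5.0135 − 3.7288 = 1.2847 m.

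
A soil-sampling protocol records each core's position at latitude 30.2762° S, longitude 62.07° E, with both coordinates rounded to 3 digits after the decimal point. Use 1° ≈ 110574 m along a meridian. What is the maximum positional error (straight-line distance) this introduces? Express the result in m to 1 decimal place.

Rounding to 3 decimal places leaves each coordinate within ±0.0005° of the true value.
Latitude error → 0.0005 × 110574 = 55.287 m along the meridian.
Longitude error → 0.0005 × 110574 × cos 30.2762° = 0.0005 × 110574 × 0.8636 ≈ 47.7461 m.
Worst case both components are at the extreme and orthogonal: √(55.287² + 47.7461²) ≈ 73.0503 m.

73.1 m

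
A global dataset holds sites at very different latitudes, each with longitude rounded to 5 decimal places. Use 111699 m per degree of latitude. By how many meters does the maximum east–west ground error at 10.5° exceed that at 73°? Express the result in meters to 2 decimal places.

Rounding to 5 decimal places leaves the longitude within ±5e-06° of the true value.
At 10.5°: 5e-06° × 111699 × cos 10.5° = 5e-06 × 111699 × 0.9833 ≈ 0.54914 m.
At 73°: 5e-06° × 111699 × cos 73° = 5e-06 × 111699 × 0.2924 ≈ 0.16329 m.
Difference: 0.54914 − 0.16329 = 0.38585 m.

0.39 meters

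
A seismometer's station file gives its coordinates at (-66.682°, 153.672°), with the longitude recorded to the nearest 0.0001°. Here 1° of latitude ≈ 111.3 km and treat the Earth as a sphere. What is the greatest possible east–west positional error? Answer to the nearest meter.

Rounding to 4 decimal places leaves the longitude within ±5e-05° of the true value.
One degree of longitude at 66.682° is 111300 × cos 66.682° ≈ 111300 × 0.3958 = 44056.3 m.
Maximum E–W displacement: 5e-05 × 44056.3 = 2.20282 m.

2 meters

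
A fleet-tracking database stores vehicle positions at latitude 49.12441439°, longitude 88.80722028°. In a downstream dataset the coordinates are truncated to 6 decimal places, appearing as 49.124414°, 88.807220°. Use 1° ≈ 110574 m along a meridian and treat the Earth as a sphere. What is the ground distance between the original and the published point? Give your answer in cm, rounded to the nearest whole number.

5 cm

The latitude changed by +0.00000039° and the longitude by +0.00000028°.
North–south shift: 0.00000039 × 110574 = 0.0431239 m.
E–W at 49.1244°: 0.00000028° × 110574 × cos 49.1244° = 0.00000028 × 110574 × 0.6544 ≈ 0.0202613 m.
Hypotenuse of the two orthogonal shifts: √(0.0431239² + 0.0202613²) = 0.0476465 m.
That is 0.0476465 m = 4.7646 cm.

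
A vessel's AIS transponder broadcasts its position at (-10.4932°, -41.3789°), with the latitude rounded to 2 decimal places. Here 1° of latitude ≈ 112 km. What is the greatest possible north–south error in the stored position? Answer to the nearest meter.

Rounding to 2 decimal places leaves the latitude within ±0.005° of the true value.
North–south distance: 0.005° × 112000 m/° = 560 m.

560 meters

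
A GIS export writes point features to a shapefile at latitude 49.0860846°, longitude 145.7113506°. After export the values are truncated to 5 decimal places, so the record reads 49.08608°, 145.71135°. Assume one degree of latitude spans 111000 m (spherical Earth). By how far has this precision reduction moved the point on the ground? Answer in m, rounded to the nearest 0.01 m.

The latitude changed by +0.0000046° and the longitude by +0.0000006°.
N–S: 0.0000046° × 111000 m/° = 0.5106 m.
East–west at this latitude: 0.0000006° × 111000 × cos 49.0861° ≈ 0.0000006 × 72696.6 = 0.043618 m.
Distance: √(0.5106² + 0.043618²) ≈ 0.51246 m.

0.51 m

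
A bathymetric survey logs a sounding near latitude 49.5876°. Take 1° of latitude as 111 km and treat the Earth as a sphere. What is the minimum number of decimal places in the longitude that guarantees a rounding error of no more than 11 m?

At 49.5876° one degree of longitude covers 111000 × cos 49.5876° ≈ 111000 × 0.6483 ≈ 71959.6 m.
With N decimal places the half-ulp bound is 0.5·10⁻ᴺ°, or 0.5·10⁻ᴺ × 71959.6 m on the ground.
Need 0.5 × 71959.6 × 10⁻ᴺ ≤ 11 → 10⁻ᴺ ≤ 3.057e-04, so N ≥ 3.51.
N = 3 would give 36 m (too coarse); N = 4 gives 3.6 m ≤ 11 m.

4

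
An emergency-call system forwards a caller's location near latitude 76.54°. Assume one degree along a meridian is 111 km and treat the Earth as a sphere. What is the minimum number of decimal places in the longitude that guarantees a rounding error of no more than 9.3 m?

4 decimal places

At 76.54° one degree of longitude covers 111000 × cos 76.54° ≈ 111000 × 0.2328 ≈ 25837.1 m.
Rounding to N decimal places gives at most 0.5 × 10⁻ᴺ degrees of error, i.e. 0.5 × 10⁻ᴺ × 25837.1 m.
Setting 12918.5 × 10⁻ᴺ ≤ 9.3 gives 10ᴺ ≥ 1389, i.e. N ≥ 3.14.
So 4 decimal places suffice (1.29 m); 3 would allow up to 12.9 m.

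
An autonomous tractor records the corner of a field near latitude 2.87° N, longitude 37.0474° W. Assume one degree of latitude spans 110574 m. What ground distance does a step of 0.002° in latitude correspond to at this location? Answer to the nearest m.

0.002° × 110574 m/° = 221.148 m.

221 m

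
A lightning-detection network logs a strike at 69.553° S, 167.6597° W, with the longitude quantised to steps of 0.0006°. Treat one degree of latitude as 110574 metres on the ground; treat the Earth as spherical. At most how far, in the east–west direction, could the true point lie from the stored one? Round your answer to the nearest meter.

With a 0.0006° grid the true value lies within half a step, ±0.0006°/2 = ±0.0003°, of the stored one.
Parallels shrink by cos φ, so at 69.553° a degree of longitude is 110574 × 0.3493 ≈ 38628 m.
East–west error: 0.0003° × 38628 m/° ≈ 11.5884 m.

12 meters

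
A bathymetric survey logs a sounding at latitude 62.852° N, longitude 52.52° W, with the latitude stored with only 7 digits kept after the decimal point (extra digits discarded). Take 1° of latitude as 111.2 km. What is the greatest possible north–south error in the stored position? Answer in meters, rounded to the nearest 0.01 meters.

Truncating at 7 decimal places can drop up to a full unit in the last place, so the latitude may be off by as much as 1e-07°.
So the N–S error is at most 1e-07 × 111200 = 0.01112 m.

0.01 meters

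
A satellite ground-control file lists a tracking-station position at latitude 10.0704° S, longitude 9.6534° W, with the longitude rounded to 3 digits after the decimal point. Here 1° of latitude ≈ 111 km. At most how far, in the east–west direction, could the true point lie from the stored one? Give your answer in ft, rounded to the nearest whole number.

179 ft

Rounding to 3 decimal places leaves the longitude within ±0.0005° of the true value.
At latitude 10.0704° a degree of longitude spans 111000 m × cos 10.0704° = 111000 × 0.9846 ≈ 109290 m.
So at most 0.0005° × 109290 ≈ 54.6449 m east–west.
In feet: 54.6449 m ÷ 0.3048 ≈ 179.28 ft.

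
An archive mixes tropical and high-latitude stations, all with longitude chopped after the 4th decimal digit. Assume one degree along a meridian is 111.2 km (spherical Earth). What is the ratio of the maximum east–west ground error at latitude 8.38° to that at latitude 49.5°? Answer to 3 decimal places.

Truncating at 4 decimal places can drop up to a full unit in the last place, so the longitude may be off by as much as 0.0001°.
At 8.38°: 0.0001° × 111200 × cos 8.38° = 0.0001 × 111200 × 0.9893 ≈ 11.001 m.
Error at 49.5° = 0.0001° × 111200 × cos 49.5° ≈ 11.12 × 0.6494 = 7.2219 m.
The ratio reduces to cos 8.38° / cos 49.5° = 0.9893/0.6494 ≈ 1.5233.

1.523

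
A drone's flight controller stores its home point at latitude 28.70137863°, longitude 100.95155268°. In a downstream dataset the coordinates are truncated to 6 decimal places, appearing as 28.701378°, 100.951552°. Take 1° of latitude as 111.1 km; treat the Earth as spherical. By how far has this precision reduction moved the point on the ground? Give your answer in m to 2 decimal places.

0.10 m

Δlat = 28.70137863 − 28.701378 = +0.00000063°; Δlon = 100.95155268 − 100.951552 = +0.00000068°.
North–south shift: 0.00000063 × 111100 = 0.069993 m.
E–W at 28.7014°: 0.00000068° × 111100 × cos 28.7014° = 0.00000068 × 111100 × 0.8771 ≈ 0.0662658 m.
Combined displacement = (0.069993² + 0.0662658²)^½ ≈ 0.0963855 m.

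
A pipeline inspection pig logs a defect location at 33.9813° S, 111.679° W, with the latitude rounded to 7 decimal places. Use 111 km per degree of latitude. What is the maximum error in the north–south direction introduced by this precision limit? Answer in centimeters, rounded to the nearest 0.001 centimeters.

Rounding to 7 decimal places leaves the latitude within ±5e-08° of the true value.
So the N–S error is at most 5e-08 × 111000 = 0.00555 m.
That is 0.00555 m = 0.555 cm.

0.555 centimeters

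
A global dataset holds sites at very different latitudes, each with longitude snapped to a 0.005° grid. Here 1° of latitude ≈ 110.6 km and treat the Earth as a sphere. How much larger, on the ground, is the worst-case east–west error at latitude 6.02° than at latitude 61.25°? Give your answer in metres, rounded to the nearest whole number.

142 metres

With a 0.005° grid the true value lies within half a step, ±0.005°/2 = ±0.0025°, of the stored one.
Error at 6.02° = 0.0025° × 110600 × cos 6.02° ≈ 276.5 × 0.9945 = 274.98 m.
At 61.25°: 0.0025° × 110600 × cos 61.25° = 0.0025 × 110600 × 0.4810 ≈ 132.99 m.
So the lower-latitude error exceeds the higher by 274.98 − 132.99 = 141.98 m.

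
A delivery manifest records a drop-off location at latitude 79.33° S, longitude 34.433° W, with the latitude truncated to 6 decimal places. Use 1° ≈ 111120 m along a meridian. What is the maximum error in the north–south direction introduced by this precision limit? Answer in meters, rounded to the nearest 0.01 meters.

0.11 meters

Truncating at 6 decimal places can drop up to a full unit in the last place, so the latitude may be off by as much as 1e-06°.
Along the meridian that is 1e-06° × 111120 m/° = 0.11112 m.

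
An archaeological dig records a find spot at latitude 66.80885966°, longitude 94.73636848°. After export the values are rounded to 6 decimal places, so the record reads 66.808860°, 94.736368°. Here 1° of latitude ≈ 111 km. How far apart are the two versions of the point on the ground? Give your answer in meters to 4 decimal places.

0.0432 meters

The latitude changed by -0.00000034° and the longitude by +0.00000048°.
North–south shift: -0.00000034 × 111000 = -0.03774 m.
E–W at 66.8089°: 0.00000048° × 111000 × cos 66.8089° = 0.00000048 × 111000 × 0.3938 ≈ 0.0209817 m.
Combined displacement = (0.03774² + 0.0209817²)^½ ≈ 0.0431803 m.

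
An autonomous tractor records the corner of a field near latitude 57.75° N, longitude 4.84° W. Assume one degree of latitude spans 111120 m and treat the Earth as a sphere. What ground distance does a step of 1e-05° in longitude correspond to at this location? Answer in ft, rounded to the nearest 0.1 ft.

1.9 ft

1e-05° of longitude at 57.75° is 1e-05 × 111120 × cos 57.75° ≈ 1e-05 × 59295.2 = 0.592952 m.
Converting: 0.592952 m × 3.2808 ft/m ≈ 1.9454 ft.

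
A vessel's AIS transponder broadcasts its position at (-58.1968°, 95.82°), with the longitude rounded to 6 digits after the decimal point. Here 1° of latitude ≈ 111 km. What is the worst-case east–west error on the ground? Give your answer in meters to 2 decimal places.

Rounding to 6 decimal places leaves the longitude within ±5e-07° of the true value.
Parallels shrink by cos φ, so at 58.1968° a degree of longitude is 111000 × 0.5270 ≈ 58497.4 m.
Maximum E–W displacement: 5e-07 × 58497.4 = 0.0292487 m.

0.03 meters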